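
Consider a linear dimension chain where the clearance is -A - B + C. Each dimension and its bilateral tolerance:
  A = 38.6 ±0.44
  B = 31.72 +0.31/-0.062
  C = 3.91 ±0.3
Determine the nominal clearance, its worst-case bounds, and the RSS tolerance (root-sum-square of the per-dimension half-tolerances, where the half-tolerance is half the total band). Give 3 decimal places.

nominal=-66.410 wc=[-67.460,-65.608] rss=0.564

Stack each dimension's contribution:
  -A: nom -38.600 → Σnom=-38.600; wc +0.440/-0.440 → slack +0.440/-0.440; half-tol=0.440, Σhalf²=0.193600
  -B: nom -31.720 → Σnom=-70.320; wc +0.062/-0.310 → slack +0.502/-0.750; half-tol=0.186, Σhalf²=0.228196
  +C: nom +3.910 → Σnom=-66.410; wc +0.300/-0.300 → slack +0.802/-1.050; half-tol=0.300, Σhalf²=0.318196
Nominal = -66.410. Worst-case = [-66.410 - 1.050, -66.410 + 0.802] = [-67.460, -65.608]. RSS = √0.318196 = 0.564.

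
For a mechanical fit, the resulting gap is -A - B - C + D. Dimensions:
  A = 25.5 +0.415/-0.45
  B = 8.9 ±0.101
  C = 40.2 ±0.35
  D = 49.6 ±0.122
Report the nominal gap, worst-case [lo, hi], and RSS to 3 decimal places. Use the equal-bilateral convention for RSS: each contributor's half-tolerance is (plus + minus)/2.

Stack each dimension's contribution:
  -A: nom -25.500 → Σnom=-25.500; wc +0.450/-0.415 → slack +0.450/-0.415; half-tol=0.432, Σhalf²=0.187056
  -B: nom -8.900 → Σnom=-34.400; wc +0.101/-0.101 → slack +0.551/-0.516; half-tol=0.101, Σhalf²=0.197257
  -C: nom -40.200 → Σnom=-74.600; wc +0.350/-0.350 → slack +0.901/-0.866; half-tol=0.350, Σhalf²=0.319757
  +D: nom +49.600 → Σnom=-25.000; wc +0.122/-0.122 → slack +1.023/-0.988; half-tol=0.122, Σhalf²=0.334641
Nominal = -25.000. Worst-case = [-25.000 - 0.988, -25.000 + 1.023] = [-25.988, -23.977]. RSS = √0.334641 = 0.578.

nominal=-25.000 wc=[-25.988,-23.977] rss=0.578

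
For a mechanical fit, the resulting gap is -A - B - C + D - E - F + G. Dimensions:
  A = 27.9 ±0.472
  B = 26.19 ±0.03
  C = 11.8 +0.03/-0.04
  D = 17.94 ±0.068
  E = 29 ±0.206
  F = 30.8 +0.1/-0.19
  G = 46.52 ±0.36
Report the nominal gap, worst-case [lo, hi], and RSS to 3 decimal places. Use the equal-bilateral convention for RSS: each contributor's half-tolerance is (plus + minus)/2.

Stack each dimension's contribution:
  -A: nom -27.900 → Σnom=-27.900; wc +0.472/-0.472 → slack +0.472/-0.472; half-tol=0.472, Σhalf²=0.222784
  -B: nom -26.190 → Σnom=-54.090; wc +0.030/-0.030 → slack +0.502/-0.502; half-tol=0.030, Σhalf²=0.223684
  -C: nom -11.800 → Σnom=-65.890; wc +0.040/-0.030 → slack +0.542/-0.532; half-tol=0.035, Σhalf²=0.224909
  +D: nom +17.940 → Σnom=-47.950; wc +0.068/-0.068 → slack +0.610/-0.600; half-tol=0.068, Σhalf²=0.229533
  -E: nom -29.000 → Σnom=-76.950; wc +0.206/-0.206 → slack +0.816/-0.806; half-tol=0.206, Σhalf²=0.271969
  -F: nom -30.800 → Σnom=-107.750; wc +0.190/-0.100 → slack +1.006/-0.906; half-tol=0.145, Σhalf²=0.292994
  +G: nom +46.520 → Σnom=-61.230; wc +0.360/-0.360 → slack +1.366/-1.266; half-tol=0.360, Σhalf²=0.422594
Nominal = -61.230. Worst-case = [-61.230 - 1.266, -61.230 + 1.366] = [-62.496, -59.864]. RSS = √0.422594 = 0.650.

nominal=-61.230 wc=[-62.496,-59.864] rss=0.650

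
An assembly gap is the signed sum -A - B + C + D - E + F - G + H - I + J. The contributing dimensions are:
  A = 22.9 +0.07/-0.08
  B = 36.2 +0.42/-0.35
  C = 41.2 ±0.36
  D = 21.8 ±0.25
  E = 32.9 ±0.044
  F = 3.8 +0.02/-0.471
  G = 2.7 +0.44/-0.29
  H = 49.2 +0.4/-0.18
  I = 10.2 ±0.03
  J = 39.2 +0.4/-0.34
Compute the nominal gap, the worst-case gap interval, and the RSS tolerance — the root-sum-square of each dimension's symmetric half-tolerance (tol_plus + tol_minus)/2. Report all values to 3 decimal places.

nominal=50.300 wc=[47.695,52.524] rss=0.874

Stack each dimension's contribution:
  -A: nom -22.900 → Σnom=-22.900; wc +0.080/-0.070 → slack +0.080/-0.070; half-tol=0.075, Σhalf²=0.005625
  -B: nom -36.200 → Σnom=-59.100; wc +0.350/-0.420 → slack +0.430/-0.490; half-tol=0.385, Σhalf²=0.153850
  +C: nom +41.200 → Σnom=-17.900; wc +0.360/-0.360 → slack +0.790/-0.850; half-tol=0.360, Σhalf²=0.283450
  +D: nom +21.800 → Σnom=3.900; wc +0.250/-0.250 → slack +1.040/-1.100; half-tol=0.250, Σhalf²=0.345950
  -E: nom -32.900 → Σnom=-29.000; wc +0.044/-0.044 → slack +1.084/-1.144; half-tol=0.044, Σhalf²=0.347886
  +F: nom +3.800 → Σnom=-25.200; wc +0.020/-0.471 → slack +1.104/-1.615; half-tol=0.245, Σhalf²=0.408156
  -G: nom -2.700 → Σnom=-27.900; wc +0.290/-0.440 → slack +1.394/-2.055; half-tol=0.365, Σhalf²=0.541381
  +H: nom +49.200 → Σnom=21.300; wc +0.400/-0.180 → slack +1.794/-2.235; half-tol=0.290, Σhalf²=0.625481
  -I: nom -10.200 → Σnom=11.100; wc +0.030/-0.030 → slack +1.824/-2.265; half-tol=0.030, Σhalf²=0.626381
  +J: nom +39.200 → Σnom=50.300; wc +0.400/-0.340 → slack +2.224/-2.605; half-tol=0.370, Σhalf²=0.763281
Nominal = 50.300. Worst-case = [50.300 - 2.605, 50.300 + 2.224] = [47.695, 52.524]. RSS = √0.763281 = 0.874.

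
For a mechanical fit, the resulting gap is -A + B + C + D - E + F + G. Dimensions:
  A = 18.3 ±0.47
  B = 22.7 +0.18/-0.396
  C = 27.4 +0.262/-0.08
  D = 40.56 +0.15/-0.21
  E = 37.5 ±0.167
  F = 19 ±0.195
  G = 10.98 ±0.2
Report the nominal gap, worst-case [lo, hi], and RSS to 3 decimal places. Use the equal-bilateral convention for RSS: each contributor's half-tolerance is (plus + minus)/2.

nominal=64.840 wc=[63.122,66.464] rss=0.687

Stack each dimension's contribution:
  -A: nom -18.300 → Σnom=-18.300; wc +0.470/-0.470 → slack +0.470/-0.470; half-tol=0.470, Σhalf²=0.220900
  +B: nom +22.700 → Σnom=4.400; wc +0.180/-0.396 → slack +0.650/-0.866; half-tol=0.288, Σhalf²=0.303844
  +C: nom +27.400 → Σnom=31.800; wc +0.262/-0.080 → slack +0.912/-0.946; half-tol=0.171, Σhalf²=0.333085
  +D: nom +40.560 → Σnom=72.360; wc +0.150/-0.210 → slack +1.062/-1.156; half-tol=0.180, Σhalf²=0.365485
  -E: nom -37.500 → Σnom=34.860; wc +0.167/-0.167 → slack +1.229/-1.323; half-tol=0.167, Σhalf²=0.393374
  +F: nom +19.000 → Σnom=53.860; wc +0.195/-0.195 → slack +1.424/-1.518; half-tol=0.195, Σhalf²=0.431399
  +G: nom +10.980 → Σnom=64.840; wc +0.200/-0.200 → slack +1.624/-1.718; half-tol=0.200, Σhalf²=0.471399
Nominal = 64.840. Worst-case = [64.840 - 1.718, 64.840 + 1.624] = [63.122, 66.464]. RSS = √0.471399 = 0.687.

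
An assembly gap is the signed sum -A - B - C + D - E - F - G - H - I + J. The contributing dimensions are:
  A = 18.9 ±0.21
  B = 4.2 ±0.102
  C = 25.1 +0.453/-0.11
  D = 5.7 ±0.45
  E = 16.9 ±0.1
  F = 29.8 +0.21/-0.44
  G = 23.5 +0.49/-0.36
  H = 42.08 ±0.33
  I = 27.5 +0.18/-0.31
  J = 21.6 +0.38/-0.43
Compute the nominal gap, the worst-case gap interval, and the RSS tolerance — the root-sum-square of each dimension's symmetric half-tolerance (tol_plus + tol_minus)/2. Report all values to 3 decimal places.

Stack each dimension's contribution:
  -A: nom -18.900 → Σnom=-18.900; wc +0.210/-0.210 → slack +0.210/-0.210; half-tol=0.210, Σhalf²=0.044100
  -B: nom -4.200 → Σnom=-23.100; wc +0.102/-0.102 → slack +0.312/-0.312; half-tol=0.102, Σhalf²=0.054504
  -C: nom -25.100 → Σnom=-48.200; wc +0.110/-0.453 → slack +0.422/-0.765; half-tol=0.282, Σhalf²=0.133746
  +D: nom +5.700 → Σnom=-42.500; wc +0.450/-0.450 → slack +0.872/-1.215; half-tol=0.450, Σhalf²=0.336246
  -E: nom -16.900 → Σnom=-59.400; wc +0.100/-0.100 → slack +0.972/-1.315; half-tol=0.100, Σhalf²=0.346246
  -F: nom -29.800 → Σnom=-89.200; wc +0.440/-0.210 → slack +1.412/-1.525; half-tol=0.325, Σhalf²=0.451871
  -G: nom -23.500 → Σnom=-112.700; wc +0.360/-0.490 → slack +1.772/-2.015; half-tol=0.425, Σhalf²=0.632496
  -H: nom -42.080 → Σnom=-154.780; wc +0.330/-0.330 → slack +2.102/-2.345; half-tol=0.330, Σhalf²=0.741396
  -I: nom -27.500 → Σnom=-182.280; wc +0.310/-0.180 → slack +2.412/-2.525; half-tol=0.245, Σhalf²=0.801421
  +J: nom +21.600 → Σnom=-160.680; wc +0.380/-0.430 → slack +2.792/-2.955; half-tol=0.405, Σhalf²=0.965446
Nominal = -160.680. Worst-case = [-160.680 - 2.955, -160.680 + 2.792] = [-163.635, -157.888]. RSS = √0.965446 = 0.983.

nominal=-160.680 wc=[-163.635,-157.888] rss=0.983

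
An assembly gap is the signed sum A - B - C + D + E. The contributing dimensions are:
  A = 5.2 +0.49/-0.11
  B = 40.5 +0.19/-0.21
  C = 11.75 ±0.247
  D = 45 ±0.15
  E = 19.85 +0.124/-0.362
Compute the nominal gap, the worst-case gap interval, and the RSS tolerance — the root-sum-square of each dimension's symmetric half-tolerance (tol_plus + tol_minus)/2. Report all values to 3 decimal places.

nominal=17.800 wc=[16.741,19.021] rss=0.522

Stack each dimension's contribution:
  +A: nom +5.200 → Σnom=5.200; wc +0.490/-0.110 → slack +0.490/-0.110; half-tol=0.300, Σhalf²=0.090000
  -B: nom -40.500 → Σnom=-35.300; wc +0.210/-0.190 → slack +0.700/-0.300; half-tol=0.200, Σhalf²=0.130000
  -C: nom -11.750 → Σnom=-47.050; wc +0.247/-0.247 → slack +0.947/-0.547; half-tol=0.247, Σhalf²=0.191009
  +D: nom +45.000 → Σnom=-2.050; wc +0.150/-0.150 → slack +1.097/-0.697; half-tol=0.150, Σhalf²=0.213509
  +E: nom +19.850 → Σnom=17.800; wc +0.124/-0.362 → slack +1.221/-1.059; half-tol=0.243, Σhalf²=0.272558
Nominal = 17.800. Worst-case = [17.800 - 1.059, 17.800 + 1.221] = [16.741, 19.021]. RSS = √0.272558 = 0.522.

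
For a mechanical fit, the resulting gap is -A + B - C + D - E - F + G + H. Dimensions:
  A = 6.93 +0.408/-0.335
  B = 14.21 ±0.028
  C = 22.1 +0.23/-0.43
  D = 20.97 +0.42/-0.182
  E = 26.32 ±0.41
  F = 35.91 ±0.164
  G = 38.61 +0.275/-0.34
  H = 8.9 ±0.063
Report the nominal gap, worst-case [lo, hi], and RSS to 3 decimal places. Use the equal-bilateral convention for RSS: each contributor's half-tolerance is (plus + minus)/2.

nominal=-8.570 wc=[-10.395,-6.445] rss=0.795

Stack each dimension's contribution:
  -A: nom -6.930 → Σnom=-6.930; wc +0.335/-0.408 → slack +0.335/-0.408; half-tol=0.371, Σhalf²=0.138012
  +B: nom +14.210 → Σnom=7.280; wc +0.028/-0.028 → slack +0.363/-0.436; half-tol=0.028, Σhalf²=0.138796
  -C: nom -22.100 → Σnom=-14.820; wc +0.430/-0.230 → slack +0.793/-0.666; half-tol=0.330, Σhalf²=0.247696
  +D: nom +20.970 → Σnom=6.150; wc +0.420/-0.182 → slack +1.213/-0.848; half-tol=0.301, Σhalf²=0.338297
  -E: nom -26.320 → Σnom=-20.170; wc +0.410/-0.410 → slack +1.623/-1.258; half-tol=0.410, Σhalf²=0.506397
  -F: nom -35.910 → Σnom=-56.080; wc +0.164/-0.164 → slack +1.787/-1.422; half-tol=0.164, Σhalf²=0.533293
  +G: nom +38.610 → Σnom=-17.470; wc +0.275/-0.340 → slack +2.062/-1.762; half-tol=0.307, Σhalf²=0.627850
  +H: nom +8.900 → Σnom=-8.570; wc +0.063/-0.063 → slack +2.125/-1.825; half-tol=0.063, Σhalf²=0.631819
Nominal = -8.570. Worst-case = [-8.570 - 1.825, -8.570 + 2.125] = [-10.395, -6.445]. RSS = √0.631819 = 0.795.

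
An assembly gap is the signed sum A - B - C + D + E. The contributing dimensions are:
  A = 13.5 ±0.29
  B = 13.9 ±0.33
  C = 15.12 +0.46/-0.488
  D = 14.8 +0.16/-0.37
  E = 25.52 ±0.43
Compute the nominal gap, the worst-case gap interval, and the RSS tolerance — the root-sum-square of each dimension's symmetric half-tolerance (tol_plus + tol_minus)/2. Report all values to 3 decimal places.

Stack each dimension's contribution:
  +A: nom +13.500 → Σnom=13.500; wc +0.290/-0.290 → slack +0.290/-0.290; half-tol=0.290, Σhalf²=0.084100
  -B: nom -13.900 → Σnom=-0.400; wc +0.330/-0.330 → slack +0.620/-0.620; half-tol=0.330, Σhalf²=0.193000
  -C: nom -15.120 → Σnom=-15.520; wc +0.488/-0.460 → slack +1.108/-1.080; half-tol=0.474, Σhalf²=0.417676
  +D: nom +14.800 → Σnom=-0.720; wc +0.160/-0.370 → slack +1.268/-1.450; half-tol=0.265, Σhalf²=0.487901
  +E: nom +25.520 → Σnom=24.800; wc +0.430/-0.430 → slack +1.698/-1.880; half-tol=0.430, Σhalf²=0.672801
Nominal = 24.800. Worst-case = [24.800 - 1.880, 24.800 + 1.698] = [22.920, 26.498]. RSS = √0.672801 = 0.820.

nominal=24.800 wc=[22.920,26.498] rss=0.820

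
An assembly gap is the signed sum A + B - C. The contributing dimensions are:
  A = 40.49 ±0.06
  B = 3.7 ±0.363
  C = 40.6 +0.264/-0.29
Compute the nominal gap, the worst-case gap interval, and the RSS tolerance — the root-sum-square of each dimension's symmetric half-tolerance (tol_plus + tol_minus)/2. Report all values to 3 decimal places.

nominal=3.590 wc=[2.903,4.303] rss=0.461

Stack each dimension's contribution:
  +A: nom +40.490 → Σnom=40.490; wc +0.060/-0.060 → slack +0.060/-0.060; half-tol=0.060, Σhalf²=0.003600
  +B: nom +3.700 → Σnom=44.190; wc +0.363/-0.363 → slack +0.423/-0.423; half-tol=0.363, Σhalf²=0.135369
  -C: nom -40.600 → Σnom=3.590; wc +0.290/-0.264 → slack +0.713/-0.687; half-tol=0.277, Σhalf²=0.212098
Nominal = 3.590. Worst-case = [3.590 - 0.687, 3.590 + 0.713] = [2.903, 4.303]. RSS = √0.212098 = 0.461.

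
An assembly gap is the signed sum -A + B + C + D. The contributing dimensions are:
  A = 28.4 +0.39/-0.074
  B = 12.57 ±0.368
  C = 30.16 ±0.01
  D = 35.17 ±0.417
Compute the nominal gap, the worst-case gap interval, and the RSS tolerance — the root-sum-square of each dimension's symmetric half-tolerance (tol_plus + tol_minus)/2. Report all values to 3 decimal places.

Stack each dimension's contribution:
  -A: nom -28.400 → Σnom=-28.400; wc +0.074/-0.390 → slack +0.074/-0.390; half-tol=0.232, Σhalf²=0.053824
  +B: nom +12.570 → Σnom=-15.830; wc +0.368/-0.368 → slack +0.442/-0.758; half-tol=0.368, Σhalf²=0.189248
  +C: nom +30.160 → Σnom=14.330; wc +0.010/-0.010 → slack +0.452/-0.768; half-tol=0.010, Σhalf²=0.189348
  +D: nom +35.170 → Σnom=49.500; wc +0.417/-0.417 → slack +0.869/-1.185; half-tol=0.417, Σhalf²=0.363237
Nominal = 49.500. Worst-case = [49.500 - 1.185, 49.500 + 0.869] = [48.315, 50.369]. RSS = √0.363237 = 0.603.

nominal=49.500 wc=[48.315,50.369] rss=0.603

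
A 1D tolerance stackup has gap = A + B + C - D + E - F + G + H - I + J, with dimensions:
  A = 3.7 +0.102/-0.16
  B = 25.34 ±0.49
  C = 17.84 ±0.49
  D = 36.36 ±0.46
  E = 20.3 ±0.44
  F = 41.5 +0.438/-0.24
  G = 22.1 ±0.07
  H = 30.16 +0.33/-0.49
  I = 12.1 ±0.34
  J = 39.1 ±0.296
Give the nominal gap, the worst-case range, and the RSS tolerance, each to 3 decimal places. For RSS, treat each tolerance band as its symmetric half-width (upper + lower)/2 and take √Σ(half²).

Stack each dimension's contribution:
  +A: nom +3.700 → Σnom=3.700; wc +0.102/-0.160 → slack +0.102/-0.160; half-tol=0.131, Σhalf²=0.017161
  +B: nom +25.340 → Σnom=29.040; wc +0.490/-0.490 → slack +0.592/-0.650; half-tol=0.490, Σhalf²=0.257261
  +C: nom +17.840 → Σnom=46.880; wc +0.490/-0.490 → slack +1.082/-1.140; half-tol=0.490, Σhalf²=0.497361
  -D: nom -36.360 → Σnom=10.520; wc +0.460/-0.460 → slack +1.542/-1.600; half-tol=0.460, Σhalf²=0.708961
  +E: nom +20.300 → Σnom=30.820; wc +0.440/-0.440 → slack +1.982/-2.040; half-tol=0.440, Σhalf²=0.902561
  -F: nom -41.500 → Σnom=-10.680; wc +0.240/-0.438 → slack +2.222/-2.478; half-tol=0.339, Σhalf²=1.017482
  +G: nom +22.100 → Σnom=11.420; wc +0.070/-0.070 → slack +2.292/-2.548; half-tol=0.070, Σhalf²=1.022382
  +H: nom +30.160 → Σnom=41.580; wc +0.330/-0.490 → slack +2.622/-3.038; half-tol=0.410, Σhalf²=1.190482
  -I: nom -12.100 → Σnom=29.480; wc +0.340/-0.340 → slack +2.962/-3.378; half-tol=0.340, Σhalf²=1.306082
  +J: nom +39.100 → Σnom=68.580; wc +0.296/-0.296 → slack +3.258/-3.674; half-tol=0.296, Σhalf²=1.393698
Nominal = 68.580. Worst-case = [68.580 - 3.674, 68.580 + 3.258] = [64.906, 71.838]. RSS = √1.393698 = 1.181.

nominal=68.580 wc=[64.906,71.838] rss=1.181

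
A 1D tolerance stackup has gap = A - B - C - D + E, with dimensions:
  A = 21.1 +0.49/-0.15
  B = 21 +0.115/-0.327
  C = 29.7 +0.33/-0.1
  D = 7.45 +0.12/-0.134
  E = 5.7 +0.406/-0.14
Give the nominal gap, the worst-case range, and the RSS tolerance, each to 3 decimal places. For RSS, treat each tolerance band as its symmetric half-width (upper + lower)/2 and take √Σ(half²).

nominal=-31.350 wc=[-32.205,-29.893] rss=0.537

Stack each dimension's contribution:
  +A: nom +21.100 → Σnom=21.100; wc +0.490/-0.150 → slack +0.490/-0.150; half-tol=0.320, Σhalf²=0.102400
  -B: nom -21.000 → Σnom=0.100; wc +0.327/-0.115 → slack +0.817/-0.265; half-tol=0.221, Σhalf²=0.151241
  -C: nom -29.700 → Σnom=-29.600; wc +0.100/-0.330 → slack +0.917/-0.595; half-tol=0.215, Σhalf²=0.197466
  -D: nom -7.450 → Σnom=-37.050; wc +0.134/-0.120 → slack +1.051/-0.715; half-tol=0.127, Σhalf²=0.213595
  +E: nom +5.700 → Σnom=-31.350; wc +0.406/-0.140 → slack +1.457/-0.855; half-tol=0.273, Σhalf²=0.288124
Nominal = -31.350. Worst-case = [-31.350 - 0.855, -31.350 + 1.457] = [-32.205, -29.893]. RSS = √0.288124 = 0.537.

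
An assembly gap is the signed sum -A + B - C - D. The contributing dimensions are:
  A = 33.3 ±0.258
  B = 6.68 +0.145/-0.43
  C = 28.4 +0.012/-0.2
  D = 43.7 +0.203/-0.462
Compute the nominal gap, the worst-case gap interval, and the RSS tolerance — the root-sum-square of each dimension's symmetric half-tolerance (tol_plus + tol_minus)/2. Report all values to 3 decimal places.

nominal=-98.720 wc=[-99.623,-97.655] rss=0.521

Stack each dimension's contribution:
  -A: nom -33.300 → Σnom=-33.300; wc +0.258/-0.258 → slack +0.258/-0.258; half-tol=0.258, Σhalf²=0.066564
  +B: nom +6.680 → Σnom=-26.620; wc +0.145/-0.430 → slack +0.403/-0.688; half-tol=0.287, Σhalf²=0.149220
  -C: nom -28.400 → Σnom=-55.020; wc +0.200/-0.012 → slack +0.603/-0.700; half-tol=0.106, Σhalf²=0.160456
  -D: nom -43.700 → Σnom=-98.720; wc +0.462/-0.203 → slack +1.065/-0.903; half-tol=0.333, Σhalf²=0.271012
Nominal = -98.720. Worst-case = [-98.720 - 0.903, -98.720 + 1.065] = [-99.623, -97.655]. RSS = √0.271012 = 0.521.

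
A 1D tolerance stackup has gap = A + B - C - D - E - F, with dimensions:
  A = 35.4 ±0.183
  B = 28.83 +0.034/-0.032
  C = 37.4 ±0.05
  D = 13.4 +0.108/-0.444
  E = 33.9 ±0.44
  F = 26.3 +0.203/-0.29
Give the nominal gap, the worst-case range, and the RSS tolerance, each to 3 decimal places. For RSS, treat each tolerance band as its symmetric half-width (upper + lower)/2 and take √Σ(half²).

nominal=-46.770 wc=[-47.786,-45.329] rss=0.606

Stack each dimension's contribution:
  +A: nom +35.400 → Σnom=35.400; wc +0.183/-0.183 → slack +0.183/-0.183; half-tol=0.183, Σhalf²=0.033489
  +B: nom +28.830 → Σnom=64.230; wc +0.034/-0.032 → slack +0.217/-0.215; half-tol=0.033, Σhalf²=0.034578
  -C: nom -37.400 → Σnom=26.830; wc +0.050/-0.050 → slack +0.267/-0.265; half-tol=0.050, Σhalf²=0.037078
  -D: nom -13.400 → Σnom=13.430; wc +0.444/-0.108 → slack +0.711/-0.373; half-tol=0.276, Σhalf²=0.113254
  -E: nom -33.900 → Σnom=-20.470; wc +0.440/-0.440 → slack +1.151/-0.813; half-tol=0.440, Σhalf²=0.306854
  -F: nom -26.300 → Σnom=-46.770; wc +0.290/-0.203 → slack +1.441/-1.016; half-tol=0.246, Σhalf²=0.367616
Nominal = -46.770. Worst-case = [-46.770 - 1.016, -46.770 + 1.441] = [-47.786, -45.329]. RSS = √0.367616 = 0.606.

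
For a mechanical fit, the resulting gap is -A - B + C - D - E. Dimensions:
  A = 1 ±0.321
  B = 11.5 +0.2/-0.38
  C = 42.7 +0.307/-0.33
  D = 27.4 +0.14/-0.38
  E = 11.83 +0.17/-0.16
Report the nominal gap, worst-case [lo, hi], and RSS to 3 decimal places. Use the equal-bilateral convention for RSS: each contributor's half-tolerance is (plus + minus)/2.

nominal=-9.030 wc=[-10.191,-7.482] rss=0.619

Stack each dimension's contribution:
  -A: nom -1.000 → Σnom=-1.000; wc +0.321/-0.321 → slack +0.321/-0.321; half-tol=0.321, Σhalf²=0.103041
  -B: nom -11.500 → Σnom=-12.500; wc +0.380/-0.200 → slack +0.701/-0.521; half-tol=0.290, Σhalf²=0.187141
  +C: nom +42.700 → Σnom=30.200; wc +0.307/-0.330 → slack +1.008/-0.851; half-tol=0.319, Σhalf²=0.288583
  -D: nom -27.400 → Σnom=2.800; wc +0.380/-0.140 → slack +1.388/-0.991; half-tol=0.260, Σhalf²=0.356183
  -E: nom -11.830 → Σnom=-9.030; wc +0.160/-0.170 → slack +1.548/-1.161; half-tol=0.165, Σhalf²=0.383408
Nominal = -9.030. Worst-case = [-9.030 - 1.161, -9.030 + 1.548] = [-10.191, -7.482]. RSS = √0.383408 = 0.619.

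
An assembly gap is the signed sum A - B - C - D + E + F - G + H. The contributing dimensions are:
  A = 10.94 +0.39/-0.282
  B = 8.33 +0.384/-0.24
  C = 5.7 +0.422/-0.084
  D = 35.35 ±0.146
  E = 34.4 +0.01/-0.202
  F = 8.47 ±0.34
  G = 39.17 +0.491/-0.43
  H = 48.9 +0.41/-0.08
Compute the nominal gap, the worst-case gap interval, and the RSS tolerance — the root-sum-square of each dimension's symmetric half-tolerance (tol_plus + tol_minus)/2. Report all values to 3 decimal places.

Stack each dimension's contribution:
  +A: nom +10.940 → Σnom=10.940; wc +0.390/-0.282 → slack +0.390/-0.282; half-tol=0.336, Σhalf²=0.112896
  -B: nom -8.330 → Σnom=2.610; wc +0.240/-0.384 → slack +0.630/-0.666; half-tol=0.312, Σhalf²=0.210240
  -C: nom -5.700 → Σnom=-3.090; wc +0.084/-0.422 → slack +0.714/-1.088; half-tol=0.253, Σhalf²=0.274249
  -D: nom -35.350 → Σnom=-38.440; wc +0.146/-0.146 → slack +0.860/-1.234; half-tol=0.146, Σhalf²=0.295565
  +E: nom +34.400 → Σnom=-4.040; wc +0.010/-0.202 → slack +0.870/-1.436; half-tol=0.106, Σhalf²=0.306801
  +F: nom +8.470 → Σnom=4.430; wc +0.340/-0.340 → slack +1.210/-1.776; half-tol=0.340, Σhalf²=0.422401
  -G: nom -39.170 → Σnom=-34.740; wc +0.430/-0.491 → slack +1.640/-2.267; half-tol=0.461, Σhalf²=0.634461
  +H: nom +48.900 → Σnom=14.160; wc +0.410/-0.080 → slack +2.050/-2.347; half-tol=0.245, Σhalf²=0.694486
Nominal = 14.160. Worst-case = [14.160 - 2.347, 14.160 + 2.050] = [11.813, 16.210]. RSS = √0.694486 = 0.833.

nominal=14.160 wc=[11.813,16.210] rss=0.833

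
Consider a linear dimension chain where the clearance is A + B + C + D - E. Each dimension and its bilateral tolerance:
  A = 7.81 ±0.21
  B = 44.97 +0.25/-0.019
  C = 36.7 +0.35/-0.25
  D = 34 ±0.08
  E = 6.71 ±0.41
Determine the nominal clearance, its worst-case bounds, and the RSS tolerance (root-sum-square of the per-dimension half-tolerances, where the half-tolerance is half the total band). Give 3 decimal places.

nominal=116.770 wc=[115.801,118.070] rss=0.572

Stack each dimension's contribution:
  +A: nom +7.810 → Σnom=7.810; wc +0.210/-0.210 → slack +0.210/-0.210; half-tol=0.210, Σhalf²=0.044100
  +B: nom +44.970 → Σnom=52.780; wc +0.250/-0.019 → slack +0.460/-0.229; half-tol=0.135, Σhalf²=0.062190
  +C: nom +36.700 → Σnom=89.480; wc +0.350/-0.250 → slack +0.810/-0.479; half-tol=0.300, Σhalf²=0.152190
  +D: nom +34.000 → Σnom=123.480; wc +0.080/-0.080 → slack +0.890/-0.559; half-tol=0.080, Σhalf²=0.158590
  -E: nom -6.710 → Σnom=116.770; wc +0.410/-0.410 → slack +1.300/-0.969; half-tol=0.410, Σhalf²=0.326690
Nominal = 116.770. Worst-case = [116.770 - 0.969, 116.770 + 1.300] = [115.801, 118.070]. RSS = √0.326690 = 0.572.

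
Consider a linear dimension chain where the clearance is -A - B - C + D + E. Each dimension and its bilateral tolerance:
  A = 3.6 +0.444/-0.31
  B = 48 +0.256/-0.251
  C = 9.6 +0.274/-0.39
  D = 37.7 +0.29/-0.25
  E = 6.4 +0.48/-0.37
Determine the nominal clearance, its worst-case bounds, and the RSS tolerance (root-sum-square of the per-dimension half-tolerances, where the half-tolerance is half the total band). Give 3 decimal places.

nominal=-17.100 wc=[-18.694,-15.379] rss=0.755

Stack each dimension's contribution:
  -A: nom -3.600 → Σnom=-3.600; wc +0.310/-0.444 → slack +0.310/-0.444; half-tol=0.377, Σhalf²=0.142129
  -B: nom -48.000 → Σnom=-51.600; wc +0.251/-0.256 → slack +0.561/-0.700; half-tol=0.254, Σhalf²=0.206391
  -C: nom -9.600 → Σnom=-61.200; wc +0.390/-0.274 → slack +0.951/-0.974; half-tol=0.332, Σhalf²=0.316615
  +D: nom +37.700 → Σnom=-23.500; wc +0.290/-0.250 → slack +1.241/-1.224; half-tol=0.270, Σhalf²=0.389515
  +E: nom +6.400 → Σnom=-17.100; wc +0.480/-0.370 → slack +1.721/-1.594; half-tol=0.425, Σhalf²=0.570140
Nominal = -17.100. Worst-case = [-17.100 - 1.594, -17.100 + 1.721] = [-18.694, -15.379]. RSS = √0.570140 = 0.755.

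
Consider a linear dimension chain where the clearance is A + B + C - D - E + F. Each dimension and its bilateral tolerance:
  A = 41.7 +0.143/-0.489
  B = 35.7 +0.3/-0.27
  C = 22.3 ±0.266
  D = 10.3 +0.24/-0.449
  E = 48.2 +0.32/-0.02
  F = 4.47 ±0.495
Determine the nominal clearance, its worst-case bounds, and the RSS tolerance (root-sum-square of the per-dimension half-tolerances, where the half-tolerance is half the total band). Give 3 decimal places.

Stack each dimension's contribution:
  +A: nom +41.700 → Σnom=41.700; wc +0.143/-0.489 → slack +0.143/-0.489; half-tol=0.316, Σhalf²=0.099856
  +B: nom +35.700 → Σnom=77.400; wc +0.300/-0.270 → slack +0.443/-0.759; half-tol=0.285, Σhalf²=0.181081
  +C: nom +22.300 → Σnom=99.700; wc +0.266/-0.266 → slack +0.709/-1.025; half-tol=0.266, Σhalf²=0.251837
  -D: nom -10.300 → Σnom=89.400; wc +0.449/-0.240 → slack +1.158/-1.265; half-tol=0.345, Σhalf²=0.370517
  -E: nom -48.200 → Σnom=41.200; wc +0.020/-0.320 → slack +1.178/-1.585; half-tol=0.170, Σhalf²=0.399417
  +F: nom +4.470 → Σnom=45.670; wc +0.495/-0.495 → slack +1.673/-2.080; half-tol=0.495, Σhalf²=0.644442
Nominal = 45.670. Worst-case = [45.670 - 2.080, 45.670 + 1.673] = [43.590, 47.343]. RSS = √0.644442 = 0.803.

nominal=45.670 wc=[43.590,47.343] rss=0.803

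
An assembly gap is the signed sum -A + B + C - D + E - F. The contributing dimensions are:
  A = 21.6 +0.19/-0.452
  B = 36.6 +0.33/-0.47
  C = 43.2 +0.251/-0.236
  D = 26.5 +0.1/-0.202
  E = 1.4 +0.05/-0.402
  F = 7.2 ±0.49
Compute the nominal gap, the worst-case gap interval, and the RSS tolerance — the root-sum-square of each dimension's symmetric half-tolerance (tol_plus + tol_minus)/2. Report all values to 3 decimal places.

Stack each dimension's contribution:
  -A: nom -21.600 → Σnom=-21.600; wc +0.452/-0.190 → slack +0.452/-0.190; half-tol=0.321, Σhalf²=0.103041
  +B: nom +36.600 → Σnom=15.000; wc +0.330/-0.470 → slack +0.782/-0.660; half-tol=0.400, Σhalf²=0.263041
  +C: nom +43.200 → Σnom=58.200; wc +0.251/-0.236 → slack +1.033/-0.896; half-tol=0.243, Σhalf²=0.322333
  -D: nom -26.500 → Σnom=31.700; wc +0.202/-0.100 → slack +1.235/-0.996; half-tol=0.151, Σhalf²=0.345134
  +E: nom +1.400 → Σnom=33.100; wc +0.050/-0.402 → slack +1.285/-1.398; half-tol=0.226, Σhalf²=0.396210
  -F: nom -7.200 → Σnom=25.900; wc +0.490/-0.490 → slack +1.775/-1.888; half-tol=0.490, Σhalf²=0.636310
Nominal = 25.900. Worst-case = [25.900 - 1.888, 25.900 + 1.775] = [24.012, 27.675]. RSS = √0.636310 = 0.798.

nominal=25.900 wc=[24.012,27.675] rss=0.798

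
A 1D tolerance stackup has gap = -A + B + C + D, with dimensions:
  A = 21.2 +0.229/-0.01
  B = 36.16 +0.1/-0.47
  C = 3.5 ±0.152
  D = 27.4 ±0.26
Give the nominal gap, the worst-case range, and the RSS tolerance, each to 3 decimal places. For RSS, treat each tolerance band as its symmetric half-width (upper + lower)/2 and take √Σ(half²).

nominal=45.860 wc=[44.749,46.382] rss=0.432

Stack each dimension's contribution:
  -A: nom -21.200 → Σnom=-21.200; wc +0.010/-0.229 → slack +0.010/-0.229; half-tol=0.120, Σhalf²=0.014280
  +B: nom +36.160 → Σnom=14.960; wc +0.100/-0.470 → slack +0.110/-0.699; half-tol=0.285, Σhalf²=0.095505
  +C: nom +3.500 → Σnom=18.460; wc +0.152/-0.152 → slack +0.262/-0.851; half-tol=0.152, Σhalf²=0.118609
  +D: nom +27.400 → Σnom=45.860; wc +0.260/-0.260 → slack +0.522/-1.111; half-tol=0.260, Σhalf²=0.186209
Nominal = 45.860. Worst-case = [45.860 - 1.111, 45.860 + 0.522] = [44.749, 46.382]. RSS = √0.186209 = 0.432.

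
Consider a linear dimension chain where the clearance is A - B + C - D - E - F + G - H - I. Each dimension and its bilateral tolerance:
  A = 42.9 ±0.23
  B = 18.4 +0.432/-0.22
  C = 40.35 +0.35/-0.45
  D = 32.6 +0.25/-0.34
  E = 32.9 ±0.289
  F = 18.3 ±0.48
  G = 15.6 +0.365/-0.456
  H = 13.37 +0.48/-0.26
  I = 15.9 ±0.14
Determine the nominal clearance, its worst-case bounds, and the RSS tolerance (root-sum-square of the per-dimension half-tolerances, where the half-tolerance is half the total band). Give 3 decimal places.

nominal=-32.620 wc=[-35.827,-29.946] rss=1.022

Stack each dimension's contribution:
  +A: nom +42.900 → Σnom=42.900; wc +0.230/-0.230 → slack +0.230/-0.230; half-tol=0.230, Σhalf²=0.052900
  -B: nom -18.400 → Σnom=24.500; wc +0.220/-0.432 → slack +0.450/-0.662; half-tol=0.326, Σhalf²=0.159176
  +C: nom +40.350 → Σnom=64.850; wc +0.350/-0.450 → slack +0.800/-1.112; half-tol=0.400, Σhalf²=0.319176
  -D: nom -32.600 → Σnom=32.250; wc +0.340/-0.250 → slack +1.140/-1.362; half-tol=0.295, Σhalf²=0.406201
  -E: nom -32.900 → Σnom=-0.650; wc +0.289/-0.289 → slack +1.429/-1.651; half-tol=0.289, Σhalf²=0.489722
  -F: nom -18.300 → Σnom=-18.950; wc +0.480/-0.480 → slack +1.909/-2.131; half-tol=0.480, Σhalf²=0.720122
  +G: nom +15.600 → Σnom=-3.350; wc +0.365/-0.456 → slack +2.274/-2.587; half-tol=0.410, Σhalf²=0.888632
  -H: nom -13.370 → Σnom=-16.720; wc +0.260/-0.480 → slack +2.534/-3.067; half-tol=0.370, Σhalf²=1.025532
  -I: nom -15.900 → Σnom=-32.620; wc +0.140/-0.140 → slack +2.674/-3.207; half-tol=0.140, Σhalf²=1.045132
Nominal = -32.620. Worst-case = [-32.620 - 3.207, -32.620 + 2.674] = [-35.827, -29.946]. RSS = √1.045132 = 1.022.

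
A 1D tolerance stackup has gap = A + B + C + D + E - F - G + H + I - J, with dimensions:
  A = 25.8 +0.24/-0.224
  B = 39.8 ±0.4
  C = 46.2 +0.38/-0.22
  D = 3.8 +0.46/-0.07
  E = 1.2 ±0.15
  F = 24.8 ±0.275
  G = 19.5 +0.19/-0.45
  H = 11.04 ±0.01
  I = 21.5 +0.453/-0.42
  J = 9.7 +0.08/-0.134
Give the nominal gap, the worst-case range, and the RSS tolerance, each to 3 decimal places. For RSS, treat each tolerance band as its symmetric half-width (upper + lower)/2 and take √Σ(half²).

Stack each dimension's contribution:
  +A: nom +25.800 → Σnom=25.800; wc +0.240/-0.224 → slack +0.240/-0.224; half-tol=0.232, Σhalf²=0.053824
  +B: nom +39.800 → Σnom=65.600; wc +0.400/-0.400 → slack +0.640/-0.624; half-tol=0.400, Σhalf²=0.213824
  +C: nom +46.200 → Σnom=111.800; wc +0.380/-0.220 → slack +1.020/-0.844; half-tol=0.300, Σhalf²=0.303824
  +D: nom +3.800 → Σnom=115.600; wc +0.460/-0.070 → slack +1.480/-0.914; half-tol=0.265, Σhalf²=0.374049
  +E: nom +1.200 → Σnom=116.800; wc +0.150/-0.150 → slack +1.630/-1.064; half-tol=0.150, Σhalf²=0.396549
  -F: nom -24.800 → Σnom=92.000; wc +0.275/-0.275 → slack +1.905/-1.339; half-tol=0.275, Σhalf²=0.472174
  -G: nom -19.500 → Σnom=72.500; wc +0.450/-0.190 → slack +2.355/-1.529; half-tol=0.320, Σhalf²=0.574574
  +H: nom +11.040 → Σnom=83.540; wc +0.010/-0.010 → slack +2.365/-1.539; half-tol=0.010, Σhalf²=0.574674
  +I: nom +21.500 → Σnom=105.040; wc +0.453/-0.420 → slack +2.818/-1.959; half-tol=0.436, Σhalf²=0.765206
  -J: nom -9.700 → Σnom=95.340; wc +0.134/-0.080 → slack +2.952/-2.039; half-tol=0.107, Σhalf²=0.776655
Nominal = 95.340. Worst-case = [95.340 - 2.039, 95.340 + 2.952] = [93.301, 98.292]. RSS = √0.776655 = 0.881.

nominal=95.340 wc=[93.301,98.292] rss=0.881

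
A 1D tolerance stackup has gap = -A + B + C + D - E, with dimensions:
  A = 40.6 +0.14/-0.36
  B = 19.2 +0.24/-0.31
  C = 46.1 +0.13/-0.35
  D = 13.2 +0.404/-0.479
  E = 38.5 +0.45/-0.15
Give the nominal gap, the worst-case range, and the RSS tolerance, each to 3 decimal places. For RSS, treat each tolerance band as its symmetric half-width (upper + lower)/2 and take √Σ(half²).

Stack each dimension's contribution:
  -A: nom -40.600 → Σnom=-40.600; wc +0.360/-0.140 → slack +0.360/-0.140; half-tol=0.250, Σhalf²=0.062500
  +B: nom +19.200 → Σnom=-21.400; wc +0.240/-0.310 → slack +0.600/-0.450; half-tol=0.275, Σhalf²=0.138125
  +C: nom +46.100 → Σnom=24.700; wc +0.130/-0.350 → slack +0.730/-0.800; half-tol=0.240, Σhalf²=0.195725
  +D: nom +13.200 → Σnom=37.900; wc +0.404/-0.479 → slack +1.134/-1.279; half-tol=0.442, Σhalf²=0.390647
  -E: nom -38.500 → Σnom=-0.600; wc +0.150/-0.450 → slack +1.284/-1.729; half-tol=0.300, Σhalf²=0.480647
Nominal = -0.600. Worst-case = [-0.600 - 1.729, -0.600 + 1.284] = [-2.329, 0.684]. RSS = √0.480647 = 0.693.

nominal=-0.600 wc=[-2.329,0.684] rss=0.693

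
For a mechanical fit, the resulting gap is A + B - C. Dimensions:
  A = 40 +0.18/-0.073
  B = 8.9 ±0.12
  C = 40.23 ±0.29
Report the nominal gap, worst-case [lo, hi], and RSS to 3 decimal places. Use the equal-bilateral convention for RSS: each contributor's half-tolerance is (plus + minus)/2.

Stack each dimension's contribution:
  +A: nom +40.000 → Σnom=40.000; wc +0.180/-0.073 → slack +0.180/-0.073; half-tol=0.127, Σhalf²=0.016002
  +B: nom +8.900 → Σnom=48.900; wc +0.120/-0.120 → slack +0.300/-0.193; half-tol=0.120, Σhalf²=0.030402
  -C: nom -40.230 → Σnom=8.670; wc +0.290/-0.290 → slack +0.590/-0.483; half-tol=0.290, Σhalf²=0.114502
Nominal = 8.670. Worst-case = [8.670 - 0.483, 8.670 + 0.590] = [8.187, 9.260]. RSS = √0.114502 = 0.338.

nominal=8.670 wc=[8.187,9.260] rss=0.338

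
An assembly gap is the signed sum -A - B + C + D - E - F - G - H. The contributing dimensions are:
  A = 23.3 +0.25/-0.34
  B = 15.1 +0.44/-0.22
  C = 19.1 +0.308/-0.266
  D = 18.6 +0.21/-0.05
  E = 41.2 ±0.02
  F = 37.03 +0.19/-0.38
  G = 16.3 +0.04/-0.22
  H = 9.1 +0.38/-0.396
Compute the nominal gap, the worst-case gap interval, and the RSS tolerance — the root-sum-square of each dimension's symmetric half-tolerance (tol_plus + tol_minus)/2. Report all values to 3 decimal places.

Stack each dimension's contribution:
  -A: nom -23.300 → Σnom=-23.300; wc +0.340/-0.250 → slack +0.340/-0.250; half-tol=0.295, Σhalf²=0.087025
  -B: nom -15.100 → Σnom=-38.400; wc +0.220/-0.440 → slack +0.560/-0.690; half-tol=0.330, Σhalf²=0.195925
  +C: nom +19.100 → Σnom=-19.300; wc +0.308/-0.266 → slack +0.868/-0.956; half-tol=0.287, Σhalf²=0.278294
  +D: nom +18.600 → Σnom=-0.700; wc +0.210/-0.050 → slack +1.078/-1.006; half-tol=0.130, Σhalf²=0.295194
  -E: nom -41.200 → Σnom=-41.900; wc +0.020/-0.020 → slack +1.098/-1.026; half-tol=0.020, Σhalf²=0.295594
  -F: nom -37.030 → Σnom=-78.930; wc +0.380/-0.190 → slack +1.478/-1.216; half-tol=0.285, Σhalf²=0.376819
  -G: nom -16.300 → Σnom=-95.230; wc +0.220/-0.040 → slack +1.698/-1.256; half-tol=0.130, Σhalf²=0.393719
  -H: nom -9.100 → Σnom=-104.330; wc +0.396/-0.380 → slack +2.094/-1.636; half-tol=0.388, Σhalf²=0.544263
Nominal = -104.330. Worst-case = [-104.330 - 1.636, -104.330 + 2.094] = [-105.966, -102.236]. RSS = √0.544263 = 0.738.

nominal=-104.330 wc=[-105.966,-102.236] rss=0.738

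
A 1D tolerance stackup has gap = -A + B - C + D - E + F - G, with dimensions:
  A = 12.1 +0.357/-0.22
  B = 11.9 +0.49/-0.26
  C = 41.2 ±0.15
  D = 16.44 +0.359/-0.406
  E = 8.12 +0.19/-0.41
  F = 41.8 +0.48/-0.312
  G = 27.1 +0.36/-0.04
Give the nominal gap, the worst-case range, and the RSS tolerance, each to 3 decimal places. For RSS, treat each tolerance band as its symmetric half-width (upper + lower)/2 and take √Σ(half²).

Stack each dimension's contribution:
  -A: nom -12.100 → Σnom=-12.100; wc +0.220/-0.357 → slack +0.220/-0.357; half-tol=0.288, Σhalf²=0.083232
  +B: nom +11.900 → Σnom=-0.200; wc +0.490/-0.260 → slack +0.710/-0.617; half-tol=0.375, Σhalf²=0.223857
  -C: nom -41.200 → Σnom=-41.400; wc +0.150/-0.150 → slack +0.860/-0.767; half-tol=0.150, Σhalf²=0.246357
  +D: nom +16.440 → Σnom=-24.960; wc +0.359/-0.406 → slack +1.219/-1.173; half-tol=0.383, Σhalf²=0.392663
  -E: nom -8.120 → Σnom=-33.080; wc +0.410/-0.190 → slack +1.629/-1.363; half-tol=0.300, Σhalf²=0.482664
  +F: nom +41.800 → Σnom=8.720; wc +0.480/-0.312 → slack +2.109/-1.675; half-tol=0.396, Σhalf²=0.639479
  -G: nom -27.100 → Σnom=-18.380; wc +0.040/-0.360 → slack +2.149/-2.035; half-tol=0.200, Σhalf²=0.679480
Nominal = -18.380. Worst-case = [-18.380 - 2.035, -18.380 + 2.149] = [-20.415, -16.231]. RSS = √0.679480 = 0.824.

nominal=-18.380 wc=[-20.415,-16.231] rss=0.824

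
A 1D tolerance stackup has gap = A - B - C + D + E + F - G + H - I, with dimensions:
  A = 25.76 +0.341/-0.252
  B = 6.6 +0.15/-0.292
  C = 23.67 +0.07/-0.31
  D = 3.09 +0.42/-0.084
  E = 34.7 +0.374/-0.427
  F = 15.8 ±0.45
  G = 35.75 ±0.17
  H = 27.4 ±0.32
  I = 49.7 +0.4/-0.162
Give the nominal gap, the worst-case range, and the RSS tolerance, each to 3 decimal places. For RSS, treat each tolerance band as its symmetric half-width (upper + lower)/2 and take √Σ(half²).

Stack each dimension's contribution:
  +A: nom +25.760 → Σnom=25.760; wc +0.341/-0.252 → slack +0.341/-0.252; half-tol=0.296, Σhalf²=0.087912
  -B: nom -6.600 → Σnom=19.160; wc +0.292/-0.150 → slack +0.633/-0.402; half-tol=0.221, Σhalf²=0.136753
  -C: nom -23.670 → Σnom=-4.510; wc +0.310/-0.070 → slack +0.943/-0.472; half-tol=0.190, Σhalf²=0.172853
  +D: nom +3.090 → Σnom=-1.420; wc +0.420/-0.084 → slack +1.363/-0.556; half-tol=0.252, Σhalf²=0.236357
  +E: nom +34.700 → Σnom=33.280; wc +0.374/-0.427 → slack +1.737/-0.983; half-tol=0.400, Σhalf²=0.396757
  +F: nom +15.800 → Σnom=49.080; wc +0.450/-0.450 → slack +2.187/-1.433; half-tol=0.450, Σhalf²=0.599257
  -G: nom -35.750 → Σnom=13.330; wc +0.170/-0.170 → slack +2.357/-1.603; half-tol=0.170, Σhalf²=0.628158
  +H: nom +27.400 → Σnom=40.730; wc +0.320/-0.320 → slack +2.677/-1.923; half-tol=0.320, Σhalf²=0.730558
  -I: nom -49.700 → Σnom=-8.970; wc +0.162/-0.400 → slack +2.839/-2.323; half-tol=0.281, Σhalf²=0.809519
Nominal = -8.970. Worst-case = [-8.970 - 2.323, -8.970 + 2.839] = [-11.293, -6.131]. RSS = √0.809519 = 0.900.

nominal=-8.970 wc=[-11.293,-6.131] rss=0.900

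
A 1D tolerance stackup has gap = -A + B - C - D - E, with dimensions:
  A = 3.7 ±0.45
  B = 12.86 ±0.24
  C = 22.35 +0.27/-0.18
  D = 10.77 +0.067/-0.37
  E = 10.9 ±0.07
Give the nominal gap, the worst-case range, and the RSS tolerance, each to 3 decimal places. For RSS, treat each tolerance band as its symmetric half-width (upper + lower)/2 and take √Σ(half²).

Stack each dimension's contribution:
  -A: nom -3.700 → Σnom=-3.700; wc +0.450/-0.450 → slack +0.450/-0.450; half-tol=0.450, Σhalf²=0.202500
  +B: nom +12.860 → Σnom=9.160; wc +0.240/-0.240 → slack +0.690/-0.690; half-tol=0.240, Σhalf²=0.260100
  -C: nom -22.350 → Σnom=-13.190; wc +0.180/-0.270 → slack +0.870/-0.960; half-tol=0.225, Σhalf²=0.310725
  -D: nom -10.770 → Σnom=-23.960; wc +0.370/-0.067 → slack +1.240/-1.027; half-tol=0.218, Σhalf²=0.358467
  -E: nom -10.900 → Σnom=-34.860; wc +0.070/-0.070 → slack +1.310/-1.097; half-tol=0.070, Σhalf²=0.363367
Nominal = -34.860. Worst-case = [-34.860 - 1.097, -34.860 + 1.310] = [-35.957, -33.550]. RSS = √0.363367 = 0.603.

nominal=-34.860 wc=[-35.957,-33.550] rss=0.603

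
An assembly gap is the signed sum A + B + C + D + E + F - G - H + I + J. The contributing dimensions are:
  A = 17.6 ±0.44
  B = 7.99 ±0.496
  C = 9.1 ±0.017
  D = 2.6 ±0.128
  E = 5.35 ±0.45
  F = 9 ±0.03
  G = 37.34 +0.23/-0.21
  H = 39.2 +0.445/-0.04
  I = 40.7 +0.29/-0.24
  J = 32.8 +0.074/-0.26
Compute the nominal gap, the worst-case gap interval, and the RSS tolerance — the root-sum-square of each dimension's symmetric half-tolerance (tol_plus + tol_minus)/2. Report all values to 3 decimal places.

Stack each dimension's contribution:
  +A: nom +17.600 → Σnom=17.600; wc +0.440/-0.440 → slack +0.440/-0.440; half-tol=0.440, Σhalf²=0.193600
  +B: nom +7.990 → Σnom=25.590; wc +0.496/-0.496 → slack +0.936/-0.936; half-tol=0.496, Σhalf²=0.439616
  +C: nom +9.100 → Σnom=34.690; wc +0.017/-0.017 → slack +0.953/-0.953; half-tol=0.017, Σhalf²=0.439905
  +D: nom +2.600 → Σnom=37.290; wc +0.128/-0.128 → slack +1.081/-1.081; half-tol=0.128, Σhalf²=0.456289
  +E: nom +5.350 → Σnom=42.640; wc +0.450/-0.450 → slack +1.531/-1.531; half-tol=0.450, Σhalf²=0.658789
  +F: nom +9.000 → Σnom=51.640; wc +0.030/-0.030 → slack +1.561/-1.561; half-tol=0.030, Σhalf²=0.659689
  -G: nom -37.340 → Σnom=14.300; wc +0.210/-0.230 → slack +1.771/-1.791; half-tol=0.220, Σhalf²=0.708089
  -H: nom -39.200 → Σnom=-24.900; wc +0.040/-0.445 → slack +1.811/-2.236; half-tol=0.242, Σhalf²=0.766895
  +I: nom +40.700 → Σnom=15.800; wc +0.290/-0.240 → slack +2.101/-2.476; half-tol=0.265, Σhalf²=0.837120
  +J: nom +32.800 → Σnom=48.600; wc +0.074/-0.260 → slack +2.175/-2.736; half-tol=0.167, Σhalf²=0.865009
Nominal = 48.600. Worst-case = [48.600 - 2.736, 48.600 + 2.175] = [45.864, 50.775]. RSS = √0.865009 = 0.930.

nominal=48.600 wc=[45.864,50.775] rss=0.930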